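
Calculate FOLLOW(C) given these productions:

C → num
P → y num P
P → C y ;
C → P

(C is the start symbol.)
C is the start symbol, so $ ∈ FOLLOW(C).
In P → C y ;: C is followed by y ';', add FIRST(y ';') \ {ε} = { 'y' }

Taking the union: FOLLOW(C) = { $, 'y' }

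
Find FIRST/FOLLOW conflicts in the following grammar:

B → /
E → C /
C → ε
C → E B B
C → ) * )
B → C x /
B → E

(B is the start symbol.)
Yes. C → E B B with FOLLOW(C) on { '/' }

A FIRST/FOLLOW conflict occurs when a non-terminal N has a nullable alternative N → β (β ⇒* ε) and another alternative N → α with FIRST(α) ∩ FOLLOW(N) ≠ ∅: on such a lookahead the parser cannot decide between expanding α and letting N vanish via β.

Nullable non-terminals: C.
FIRST sets used below: FIRST(E) = { ')', '/' }

C: nullable alternative(s) C → ε; FOLLOW(C) = { '/', 'x' }
  C → ε: FIRST \ {ε} = { } — this is the only nullable alternative, skip
  C → E B B: FIRST \ {ε} = { ')', '/' } — overlaps FOLLOW(C) on { '/' }: CONFLICT
  C → ) * ): FIRST \ {ε} = { ')' } — disjoint from FOLLOW(C)

B, E have no nullable alternative, so no FIRST/FOLLOW check is needed there.

So the grammar has 1 FIRST/FOLLOW conflict (marked CONFLICT above).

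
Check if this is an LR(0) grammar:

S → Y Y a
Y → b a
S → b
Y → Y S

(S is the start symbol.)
A grammar is LR(0) if no state in the canonical LR(0) collection has:
  - both a shift item (dot before a terminal) and a complete item (shift-reduce conflict), or
  - two or more complete items (reduce-reduce conflict; the accept item [S' → S .] counts as a complete item here).

Augment with S' → S and build the canonical LR(0) collection (I0 = CLOSURE({[S' → . S]}), then GOTO on every symbol after a dot until no new states appear). It has 8 states:
  I0: { [S → . Y Y a], [S → . b], [S' → . S], [Y → . Y S], [Y → . b a] }  — shift
  I1: { [S' → S .] }  — accept
  I2: { [S → . Y Y a], [S → . b], [S → Y . Y a], [Y → . Y S], [Y → . b a], [Y → Y . S] }  — shift
  I3: { [S → b .], [Y → b . a] }  — shift, reduce
  I4: { [Y → b a .] }  — reduce
  I5: { [Y → Y S .] }  — reduce
  I6: { [S → . Y Y a], [S → . b], [S → Y . Y a], [S → Y Y . a], [Y → . Y S], [Y → . b a], [Y → Y . S] }  — shift
  I7: { [S → Y Y a .] }  — reduce

Conflict in state I3:
  Shift-reduce conflict between [S → b .] and [Y → b . a]
So the grammar is NOT LR(0).

Answer: No. Shift-reduce conflict between [S → b .] and [Y → b . a]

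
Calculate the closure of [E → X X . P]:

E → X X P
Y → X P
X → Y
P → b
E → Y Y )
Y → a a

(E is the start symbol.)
To compute CLOSURE, for each item [A → α.Bβ] where B is a non-terminal, add [B → .γ] for all productions B → γ; repeat for the newly added items until nothing changes.

Start with: [E → X X . P]
  [E → X X . P] has the dot before P: add [P → . b]
No further items can be added.

CLOSURE = { [E → X X . P], [P → . b] }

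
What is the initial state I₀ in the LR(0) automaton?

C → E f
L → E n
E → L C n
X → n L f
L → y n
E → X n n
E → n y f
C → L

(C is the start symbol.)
First, augment the grammar with C' → C
I₀ = CLOSURE({ [C' → . C] }):
  [C' → . C] has the dot before C: add [C → . E f], [C → . L]
  [C → . E f] has the dot before E: add [E → . L C n], [E → . X n n], [E → . n y f]
  [C → . L] has the dot before L: add [L → . E n], [L → . y n]
  [E → . X n n] has the dot before X: add [X → . n L f]
No further items can be added.

I₀ = { [C → . E f], [C → . L], [C' → . C], [E → . L C n], [E → . X n n], [E → . n y f], [L → . E n], [L → . y n], [X → . n L f] }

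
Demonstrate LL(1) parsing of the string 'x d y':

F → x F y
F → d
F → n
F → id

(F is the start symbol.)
LL(1) parsing maintains a stack (initially the start symbol over $) and the input. At each step: if the stack top is a terminal, match it against the current input token; if it is a non-terminal N, replace it with the RHS of M[N, lookahead] (the unique production whose predict set contains the lookahead).

Stack is shown with the top on the left.

Stack    Input    Action
------------------------
F $      x d y $  output F → x F y
x F y $  x d y $  match 'x'
F y $    d y $    output F → d
d y $    d y $    match 'd'
y $      y $      match 'y'
$        $        accept

The string is accepted.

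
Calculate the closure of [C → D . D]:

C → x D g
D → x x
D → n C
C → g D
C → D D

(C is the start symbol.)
Start with: [C → D . D]
  [C → D . D] has the dot before D: add [D → . x x], [D → . n C]
No further items can be added.

CLOSURE = { [C → D . D], [D → . n C], [D → . x x] }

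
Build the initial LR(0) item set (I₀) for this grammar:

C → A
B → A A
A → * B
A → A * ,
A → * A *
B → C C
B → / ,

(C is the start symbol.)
First, augment the grammar with C' → C
I₀ = CLOSURE({ [C' → . C] }):
  [C' → . C] has the dot before C: add [C → . A]
  [C → . A] has the dot before A: add [A → . * B], [A → . A * ,], [A → . * A *]
No further items can be added.

I₀ = { [A → . * A *], [A → . * B], [A → . A * ,], [C → . A], [C' → . C] }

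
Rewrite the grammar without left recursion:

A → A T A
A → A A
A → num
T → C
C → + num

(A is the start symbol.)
A → num A'
A' → T A A'
A' → A A'
A' → ε
T → C
C → + num

A is directly left-recursive. The standard transformation for
  A → A α₁ | ... | A α_m | β₁ | ... | β_n
is
  A  → β₁ A' | ... | β_n A'
  A' → α₁ A' | ... | α_m A' | ε

A → num becomes A → num A'
A → A T A becomes A' → T A A'
A → A A becomes A' → A A'
Add A' → ε

Productions for other non-terminals are unchanged:
  T → C
  C → + num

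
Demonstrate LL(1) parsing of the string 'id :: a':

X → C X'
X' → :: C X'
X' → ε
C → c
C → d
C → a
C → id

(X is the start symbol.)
LL(1) parsing maintains a stack (initially the start symbol over $) and the input. At each step: if the stack top is a terminal, match it against the current input token; if it is a non-terminal N, replace it with the RHS of M[N, lookahead] (the unique production whose predict set contains the lookahead).

Stack is shown with the top on the left.

Stack      Input      Action
----------------------------
X $        id :: a $  output X → C X'
C X' $     id :: a $  output C → id
id X' $    id :: a $  match 'id'
X' $       :: a $     output X' → :: C X'
:: C X' $  :: a $     match '::'
C X' $     a $        output C → a
a X' $     a $        match 'a'
X' $       $          output X' → ε
$          $          accept

The string is accepted.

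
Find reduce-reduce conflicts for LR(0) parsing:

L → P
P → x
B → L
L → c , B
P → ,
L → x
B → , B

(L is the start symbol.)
Yes — I5: [L → x .] vs [P → x .]

A reduce-reduce conflict occurs when an LR(0) state has two complete items [A → α .] and [B → β .] — both call for a reduction, and with no lookahead the parser cannot choose between them.

Augment with L' → L and build the canonical LR(0) collection (I0 = CLOSURE({[L' → . L]}), then GOTO on every symbol after a dot until no new states appear). It has 11 states:
  I0: { [L → . P], [L → . c , B], [L → . x], [L' → . L], [P → . ,], [P → . x] }  — shift
  I1: { [P → , .] }  — reduce
  I2: { [L' → L .] }  — accept
  I3: { [L → P .] }  — reduce
  I4: { [L → c . , B] }  — shift
  I5: { [L → x .], [P → x .] }  — 2 reduces
  I6: { [B → . , B], [B → . L], [L → . P], [L → . c , B], [L → . x], [L → c , . B], [P → . ,], [P → . x] }  — shift
  I7: { [B → , . B], [B → . , B], [B → . L], [L → . P], [L → . c , B], [L → . x], [P → , .], [P → . ,], [P → . x] }  — shift, reduce
  I8: { [L → c , B .] }  — reduce
  I9: { [B → L .] }  — reduce
  I10: { [B → , B .] }  — reduce

I5 contains complete items [L → x .], [P → x .] — reduce-reduce conflict.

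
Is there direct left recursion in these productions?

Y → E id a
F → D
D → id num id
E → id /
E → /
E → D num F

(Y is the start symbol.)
Direct left recursion occurs when N → N α for some non-terminal N (the right-hand side begins with the left-hand side itself).

Y → E id a: starts with E
F → D: starts with D
D → id num id: starts with id
E → id /: starts with id
E → /: starts with '/'
E → D num F: starts with D

No direct left recursion found.

Answer: No direct left recursion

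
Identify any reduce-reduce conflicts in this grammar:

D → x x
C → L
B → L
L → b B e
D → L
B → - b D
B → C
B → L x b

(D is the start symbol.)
Augment with D' → D and build the canonical LR(0) collection (I0 = CLOSURE({[D' → . D]}), then GOTO on every symbol after a dot until no new states appear). It has 15 states:
  I0: { [D → . L], [D → . x x], [D' → . D], [L → . b B e] }  — shift
  I1: { [D' → D .] }  — accept
  I2: { [D → L .] }  — reduce
  I3: { [B → . - b D], [B → . C], [B → . L x b], [B → . L], [C → . L], [L → . b B e], [L → b . B e] }  — shift
  I4: { [D → x . x] }  — shift
  I5: { [D → x x .] }  — reduce
  I6: { [B → - . b D] }  — shift
  I7: { [L → b B . e] }  — shift
  I8: { [B → C .] }  — reduce
  I9: { [B → L . x b], [B → L .], [C → L .] }  — shift, 2 reduces
  I10: { [B → L x . b] }  — shift
  I11: { [B → L x b .] }  — reduce
  I12: { [L → b B e .] }  — reduce
  I13: { [B → - b . D], [D → . L], [D → . x x], [L → . b B e] }  — shift
  I14: { [B → - b D .] }  — reduce

I9 contains complete items [B → L .], [C → L .] — reduce-reduce conflict.

Answer: Yes — I9: [B → L .] vs [C → L .]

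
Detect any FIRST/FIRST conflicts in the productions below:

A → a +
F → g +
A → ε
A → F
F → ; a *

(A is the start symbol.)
No FIRST/FIRST conflicts.

A FIRST/FIRST conflict occurs when two productions N → α and N → β for the same non-terminal have FIRST(α) ∩ FIRST(β) ≠ ∅ (with ε ∈ FIRST of a nullable right-hand side, so two nullable alternatives also conflict).

FIRST sets of the non-terminals at (or reachable through a nullable prefix from) the front of some alternative:
  FIRST(F) = { ';', 'g' }

Productions for A:
  A → a +: FIRST = { 'a' }
  A → ε: FIRST = { ε }
  A → F: FIRST = { ';', 'g' }
Productions for F:
  F → g +: FIRST = { 'g' }
  F → ; a *: FIRST = { ';' }

All alternatives of each non-terminal have pairwise disjoint FIRST sets.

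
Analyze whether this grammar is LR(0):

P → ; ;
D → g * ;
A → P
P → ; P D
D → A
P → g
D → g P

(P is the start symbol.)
A grammar is LR(0) if no state in the canonical LR(0) collection has:
  - both a shift item (dot before a terminal) and a complete item (shift-reduce conflict), or
  - two or more complete items (reduce-reduce conflict; the accept item [P' → P .] counts as a complete item here).

Augment with P' → P and build the canonical LR(0) collection (I0 = CLOSURE({[P' → . P]}), then GOTO on every symbol after a dot until no new states appear). It has 13 states:
  I0: { [P → . ; ;], [P → . ; P D], [P → . g], [P' → . P] }  — shift
  I1: { [P → . ; ;], [P → . ; P D], [P → . g], [P → ; . ;], [P → ; . P D] }  — shift
  I2: { [P' → P .] }  — accept
  I3: { [P → g .] }  — reduce
  I4: { [P → . ; ;], [P → . ; P D], [P → . g], [P → ; . ;], [P → ; . P D], [P → ; ; .] }  — shift, reduce
  I5: { [A → . P], [D → . A], [D → . g * ;], [D → . g P], [P → . ; ;], [P → . ; P D], [P → . g], [P → ; P . D] }  — shift
  I6: { [D → A .] }  — reduce
  I7: { [P → ; P D .] }  — reduce
  I8: { [A → P .] }  — reduce
  I9: { [D → g . * ;], [D → g . P], [P → . ; ;], [P → . ; P D], [P → . g], [P → g .] }  — shift, reduce
  I10: { [D → g * . ;] }  — shift
  I11: { [D → g P .] }  — reduce
  I12: { [D → g * ; .] }  — reduce

Conflict in state I4:
  Shift-reduce conflict between [P → ; ; .] and [P → . ; ;]
So the grammar is NOT LR(0).

Answer: No. Shift-reduce conflict between [P → ; ; .] and [P → . ; ;]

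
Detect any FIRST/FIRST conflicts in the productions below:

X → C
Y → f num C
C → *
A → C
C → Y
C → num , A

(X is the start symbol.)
A FIRST/FIRST conflict occurs when two productions N → α and N → β for the same non-terminal have FIRST(α) ∩ FIRST(β) ≠ ∅ (with ε ∈ FIRST of a nullable right-hand side, so two nullable alternatives also conflict).

FIRST sets of the non-terminals at (or reachable through a nullable prefix from) the front of some alternative:
  FIRST(Y) = { 'f' }

Productions for C:
  C → *: FIRST = { '*' }
  C → Y: FIRST = { 'f' }
  C → num , A: FIRST = { 'num' }
X, Y, A have only one production, so no FIRST/FIRST conflict is possible there.

All alternatives of each non-terminal have pairwise disjoint FIRST sets.

Answer: No FIRST/FIRST conflicts.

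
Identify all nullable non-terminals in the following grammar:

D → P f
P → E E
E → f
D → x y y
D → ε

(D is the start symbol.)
{ 'D' }

A non-terminal is nullable if it can derive ε (the empty string): either it has an ε-production, or it has a production whose right-hand side consists entirely of nullable non-terminals.

ε-productions: D → ε
So D is immediately nullable.
No further non-terminal can be added: every production for the remaining non-terminals contains a terminal or a non-nullable non-terminal.
Nullable = { 'D' }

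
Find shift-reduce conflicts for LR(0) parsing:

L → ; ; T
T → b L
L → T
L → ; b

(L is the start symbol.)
No shift-reduce conflicts

Augment with L' → L and build the canonical LR(0) collection (I0 = CLOSURE({[L' → . L]}), then GOTO on every symbol after a dot until no new states appear). It has 9 states:
  I0: { [L → . ; ; T], [L → . ; b], [L → . T], [L' → . L], [T → . b L] }  — shift
  I1: { [L → ; . ; T], [L → ; . b] }  — shift
  I2: { [L' → L .] }  — accept
  I3: { [L → T .] }  — reduce
  I4: { [L → . ; ; T], [L → . ; b], [L → . T], [T → . b L], [T → b . L] }  — shift
  I5: { [T → b L .] }  — reduce
  I6: { [L → ; ; . T], [T → . b L] }  — shift
  I7: { [L → ; b .] }  — reduce
  I8: { [L → ; ; T .] }  — reduce

No state contains both a complete item and a shift item.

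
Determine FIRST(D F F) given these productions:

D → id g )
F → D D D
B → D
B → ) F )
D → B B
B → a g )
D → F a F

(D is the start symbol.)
FIRST sets of the non-terminals involved (from the grammar, by fixed-point iteration):
  FIRST(D) = { ')', 'a', 'id' }

To compute FIRST(D F F), process the symbols left to right:
Symbol D is a non-terminal. Add FIRST(D) \ {ε} = { ')', 'a', 'id' }
D is not nullable (ε ∉ FIRST(D)), so stop here.
FIRST(D F F) = { ')', 'a', 'id' }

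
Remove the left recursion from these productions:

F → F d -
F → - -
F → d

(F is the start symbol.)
F → - - F'
F → d F'
F' → d - F'
F' → ε

F is directly left-recursive. The standard transformation for
  A → A α₁ | ... | A α_m | β₁ | ... | β_n
is
  A  → β₁ A' | ... | β_n A'
  A' → α₁ A' | ... | α_m A' | ε

F → - - becomes F → - - F'
F → d becomes F → d F'
F → F d - becomes F' → d - F'
Add F' → ε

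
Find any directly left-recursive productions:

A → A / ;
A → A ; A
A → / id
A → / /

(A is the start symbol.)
Yes, A is left-recursive

A → A / ;: LEFT RECURSIVE (starts with A)
A → A ; A: LEFT RECURSIVE (starts with A)
A → / id: starts with '/'
A → / /: starts with '/'

The grammar has direct left recursion on: A.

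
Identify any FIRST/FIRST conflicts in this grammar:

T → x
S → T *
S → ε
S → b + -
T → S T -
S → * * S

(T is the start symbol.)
A FIRST/FIRST conflict occurs when two productions N → α and N → β for the same non-terminal have FIRST(α) ∩ FIRST(β) ≠ ∅ (with ε ∈ FIRST of a nullable right-hand side, so two nullable alternatives also conflict).

FIRST sets of the non-terminals at (or reachable through a nullable prefix from) the front of some alternative:
  FIRST(S) = { '*', 'b', 'x', ε }
  FIRST(T) = { '*', 'b', 'x' }

Productions for T:
  T → x: FIRST = { 'x' }
  T → S T -: FIRST = { '*', 'b', 'x' }
Productions for S:
  S → T *: FIRST = { '*', 'b', 'x' }
  S → ε: FIRST = { ε }
  S → b + -: FIRST = { 'b' }
  S → * * S: FIRST = { '*' }

Conflict for T: T → x and T → S T -
  Overlap: { 'x' }
Conflict for S: S → T * and S → b + -
  Overlap: { 'b' }
Conflict for S: S → T * and S → * * S
  Overlap: { '*' }

Answer: Yes. T → x / T → S T '-' on { 'x' }; S → T '*' / S → b '+' '-' on { 'b' }; S → T '*' / S → '*' '*' S on { '*' }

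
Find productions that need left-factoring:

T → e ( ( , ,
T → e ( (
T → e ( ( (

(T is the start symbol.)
Yes, T has productions with common prefix 'e ( ('

Left-factoring is needed when two productions for the same non-terminal
share a common prefix on the right-hand side.

Productions for T:
  T → e ( ( , ,
  T → e ( (
  T → e ( ( (

Found common prefix 'e ( (' in productions for T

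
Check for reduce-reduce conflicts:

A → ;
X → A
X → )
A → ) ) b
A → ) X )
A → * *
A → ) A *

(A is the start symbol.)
Augment with A' → A and build the canonical LR(0) collection (I0 = CLOSURE({[A' → . A]}), then GOTO on every symbol after a dot until no new states appear). It has 12 states:
  I0: { [A → . ) ) b], [A → . ) A *], [A → . ) X )], [A → . * *], [A → . ;], [A' → . A] }  — shift
  I1: { [A → ) . ) b], [A → ) . A *], [A → ) . X )], [A → . ) ) b], [A → . ) A *], [A → . ) X )], [A → . * *], [A → . ;], [X → . )], [X → . A] }  — shift
  I2: { [A → * . *] }  — shift
  I3: { [A → ; .] }  — reduce
  I4: { [A' → A .] }  — accept
  I5: { [A → * * .] }  — reduce
  I6: { [A → ) ) . b], [A → ) . ) b], [A → ) . A *], [A → ) . X )], [A → . ) ) b], [A → . ) A *], [A → . ) X )], [A → . * *], [A → . ;], [X → ) .], [X → . )], [X → . A] }  — shift, reduce
  I7: { [A → ) A . *], [X → A .] }  — shift, reduce
  I8: { [A → ) X . )] }  — shift
  I9: { [A → ) X ) .] }  — reduce
  I10: { [A → ) A * .] }  — reduce
  I11: { [A → ) ) b .] }  — reduce

No state contains more than one complete item.

Answer: No reduce-reduce conflicts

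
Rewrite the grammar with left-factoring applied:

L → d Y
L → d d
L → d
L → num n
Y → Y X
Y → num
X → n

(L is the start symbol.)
Left-factoring transforms A → αβ₁ | αβ₂ into A → αA' and A' → β₁ | β₂
(α is the longest common prefix among the alternatives). Repeat until
no nonterminal has two alternatives with a common prefix.

Round 1: L has alternatives sharing prefix 'd'. Introduce L': L → d L'
  Add: L' → Y
  Add: L' → d
  Add: L' → ε

No remaining common prefixes — done.

Resulting grammar:
L → d L'
L' → Y
L' → d
L' → ε
L → num n
Y → Y X
Y → num
X → n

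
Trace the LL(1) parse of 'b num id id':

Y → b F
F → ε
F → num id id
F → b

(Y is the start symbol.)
LL(1) parsing maintains a stack (initially the start symbol over $) and the input. At each step: if the stack top is a terminal, match it against the current input token; if it is a non-terminal N, replace it with the RHS of M[N, lookahead] (the unique production whose predict set contains the lookahead).

Stack is shown with the top on the left.

Stack        Input          Action
----------------------------------
Y $          b num id id $  output Y → b F
b F $        b num id id $  match 'b'
F $          num id id $    output F → num id id
num id id $  num id id $    match 'num'
id id $      id id $        match 'id'
id $         id $           match 'id'
$            $              accept

The string is accepted.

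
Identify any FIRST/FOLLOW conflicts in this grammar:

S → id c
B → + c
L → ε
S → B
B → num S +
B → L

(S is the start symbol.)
Nullable non-terminals: B, L, S.
FIRST sets used below: FIRST(L) = { ε }, FIRST(B) = { '+', 'num', ε }

B: nullable alternative(s) B → L; FOLLOW(B) = { $, '+' }
  B → + c: FIRST \ {ε} = { '+' } — overlaps FOLLOW(B) on { '+' }: CONFLICT
  B → num S +: FIRST \ {ε} = { 'num' } — disjoint from FOLLOW(B)
  B → L: FIRST \ {ε} = { } — this is the only nullable alternative, skip
L has a nullable alternative but only one production, so nothing to check.

S: nullable alternative(s) S → B; FOLLOW(S) = { $, '+' }
  S → id c: FIRST \ {ε} = { 'id' } — disjoint from FOLLOW(S)
  S → B: FIRST \ {ε} = { '+', 'num' } — this is the only nullable alternative, skip

So the grammar has 1 FIRST/FOLLOW conflict (marked CONFLICT above).

Answer: Yes. B → '+' c with FOLLOW(B) on { '+' }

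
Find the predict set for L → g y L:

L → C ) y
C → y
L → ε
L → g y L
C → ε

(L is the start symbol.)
{ 'g' }

PREDICT(L → g y L) = (FIRST(RHS) \ {ε}) ∪ (FOLLOW(L) if ε ∈ FIRST(RHS), i.e. RHS ⇒* ε)
FIRST(g y L) = { 'g' }
ε ∉ FIRST(g y L), so FOLLOW(L) is not added.
PREDICT(L → g y L) = { 'g' }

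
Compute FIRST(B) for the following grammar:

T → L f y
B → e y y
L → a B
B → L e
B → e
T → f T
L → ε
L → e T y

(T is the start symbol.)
To compute FIRST(B), examine every production with B on the left-hand side, reading each right-hand side left to right until a non-nullable symbol is reached.

FIRST sets of the other non-terminals involved (by the same procedure, iterated to a fixed point):
  FIRST(L) = { 'a', 'e', ε }

From B → e y y:
  - e is a terminal: add 'e' and stop
From B → L e:
  - L is a non-terminal: add FIRST(L) \ {ε} = { 'a', 'e' }
    L is nullable, so continue to the next symbol
  - e is a terminal: add 'e' and stop
From B → e:
  - e is a terminal: add 'e' and stop

Collecting: FIRST(B) = { 'a', 'e' }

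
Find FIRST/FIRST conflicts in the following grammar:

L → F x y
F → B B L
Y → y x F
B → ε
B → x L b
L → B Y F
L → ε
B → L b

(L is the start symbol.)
Yes. L → F x y / L → B Y F on { 'b', 'x', 'y' }; B → x L b / B → L b on { 'x' }

A FIRST/FIRST conflict occurs when two productions N → α and N → β for the same non-terminal have FIRST(α) ∩ FIRST(β) ≠ ∅ (with ε ∈ FIRST of a nullable right-hand side, so two nullable alternatives also conflict).

FIRST sets of the non-terminals at (or reachable through a nullable prefix from) the front of some alternative:
  FIRST(F) = { 'b', 'x', 'y', ε }
  FIRST(B) = { 'b', 'x', 'y', ε }
  FIRST(Y) = { 'y' }
  FIRST(L) = { 'b', 'x', 'y', ε }

Productions for L:
  L → F x y: FIRST = { 'b', 'x', 'y' }
  L → B Y F: FIRST = { 'b', 'x', 'y' }
  L → ε: FIRST = { ε }
Productions for B:
  B → ε: FIRST = { ε }
  B → x L b: FIRST = { 'x' }
  B → L b: FIRST = { 'b', 'x', 'y' }
F, Y have only one production, so no FIRST/FIRST conflict is possible there.

Conflict for L: L → F x y and L → B Y F
  Overlap: { 'b', 'x', 'y' }
Conflict for B: B → x L b and B → L b
  Overlap: { 'x' }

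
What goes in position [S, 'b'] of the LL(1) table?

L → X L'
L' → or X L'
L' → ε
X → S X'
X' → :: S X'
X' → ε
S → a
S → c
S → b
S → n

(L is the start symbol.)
To find M[S, 'b'], we find productions for S where 'b' is in the predict set (PREDICT(N → α) = (FIRST(α) \ {ε}) ∪ (FOLLOW(N) if α ⇒* ε)).

S → a: PREDICT = { 'a' }
S → c: PREDICT = { 'c' }
S → b: PREDICT = { 'b' }
  'b' is in predict set, so this production goes in M[S, 'b']
S → n: PREDICT = { 'n' }

M[S, 'b'] = S → b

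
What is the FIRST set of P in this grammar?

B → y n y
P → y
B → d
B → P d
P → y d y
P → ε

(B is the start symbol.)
{ 'y', ε }

To compute FIRST(P), examine every production with P on the left-hand side, reading each right-hand side left to right until a non-nullable symbol is reached.

From P → y:
  - y is a terminal: add 'y' and stop
From P → y d y:
  - y is a terminal: add 'y' and stop
From P → ε:
  - ε-production, so ε ∈ FIRST(P)

Collecting: FIRST(P) = { 'y', ε }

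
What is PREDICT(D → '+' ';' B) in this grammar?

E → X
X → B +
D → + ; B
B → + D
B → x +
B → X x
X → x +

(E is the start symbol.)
PREDICT(D → '+' ';' B) = (FIRST(RHS) \ {ε}) ∪ (FOLLOW(D) if ε ∈ FIRST(RHS), i.e. RHS ⇒* ε)
FIRST('+' ';' B) = { '+' }
ε ∉ FIRST('+' ';' B), so FOLLOW(D) is not added.
PREDICT(D → '+' ';' B) = { '+' }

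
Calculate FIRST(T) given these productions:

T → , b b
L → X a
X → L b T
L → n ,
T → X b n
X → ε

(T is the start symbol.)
To compute FIRST(T), examine every production with T on the left-hand side, reading each right-hand side left to right until a non-nullable symbol is reached.

FIRST sets of the other non-terminals involved (by the same procedure, iterated to a fixed point):
  FIRST(X) = { 'a', 'n', ε }

From T → , b b:
  - ',' is a terminal: add ',' and stop
From T → X b n:
  - X is a non-terminal: add FIRST(X) \ {ε} = { 'a', 'n' }
    X is nullable, so continue to the next symbol
  - b is a terminal: add 'b' and stop

Collecting: FIRST(T) = { ',', 'a', 'b', 'n' }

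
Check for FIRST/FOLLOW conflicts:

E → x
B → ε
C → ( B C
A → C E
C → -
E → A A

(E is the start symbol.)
Nullable non-terminals: B.
B has a nullable alternative but only one production, so nothing to check.

A, C, E have no nullable alternative, so no FIRST/FOLLOW check is needed there.

No FIRST/FOLLOW conflicts found.

Answer: No FIRST/FOLLOW conflicts.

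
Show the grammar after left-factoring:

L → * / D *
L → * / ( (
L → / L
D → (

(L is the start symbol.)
L → * / L'
L' → D *
L' → ( (
L → / L
D → (

Left-factoring transforms A → αβ₁ | αβ₂ into A → αA' and A' → β₁ | β₂
(α is the longest common prefix among the alternatives). Repeat until
no nonterminal has two alternatives with a common prefix.

Round 1: L has alternatives sharing prefix '* /'. Introduce L': L → * / L'
  Add: L' → D *
  Add: L' → ( (

No remaining common prefixes — done.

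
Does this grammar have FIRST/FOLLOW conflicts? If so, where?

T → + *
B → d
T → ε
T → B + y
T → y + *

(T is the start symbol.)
A FIRST/FOLLOW conflict occurs when a non-terminal N has a nullable alternative N → β (β ⇒* ε) and another alternative N → α with FIRST(α) ∩ FOLLOW(N) ≠ ∅: on such a lookahead the parser cannot decide between expanding α and letting N vanish via β.

Nullable non-terminals: T.
FIRST sets used below: FIRST(B) = { 'd' }

T: nullable alternative(s) T → ε; FOLLOW(T) = { $ }
  T → + *: FIRST \ {ε} = { '+' } — disjoint from FOLLOW(T)
  T → ε: FIRST \ {ε} = { } — this is the only nullable alternative, skip
  T → B + y: FIRST \ {ε} = { 'd' } — disjoint from FOLLOW(T)
  T → y + *: FIRST \ {ε} = { 'y' } — disjoint from FOLLOW(T)

B has no nullable alternative, so no FIRST/FOLLOW check is needed there.

No FIRST/FOLLOW conflicts found.

Answer: No FIRST/FOLLOW conflicts.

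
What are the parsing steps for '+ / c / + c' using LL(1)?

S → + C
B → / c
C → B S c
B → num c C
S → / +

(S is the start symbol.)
LL(1) parsing maintains a stack (initially the start symbol over $) and the input. At each step: if the stack top is a terminal, match it against the current input token; if it is a non-terminal N, replace it with the RHS of M[N, lookahead] (the unique production whose predict set contains the lookahead).

Stack is shown with the top on the left.

Stack      Input          Action
--------------------------------
S $        + / c / + c $  output S → + C
+ C $      + / c / + c $  match '+'
C $        / c / + c $    output C → B S c
B S c $    / c / + c $    output B → / c
/ c S c $  / c / + c $    match '/'
c S c $    c / + c $      match 'c'
S c $      / + c $        output S → / +
/ + c $    / + c $        match '/'
+ c $      + c $          match '+'
c $        c $            match 'c'
$          $              accept

The string is accepted.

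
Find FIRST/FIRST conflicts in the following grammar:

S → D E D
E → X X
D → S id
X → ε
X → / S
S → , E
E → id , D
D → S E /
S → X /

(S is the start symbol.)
A FIRST/FIRST conflict occurs when two productions N → α and N → β for the same non-terminal have FIRST(α) ∩ FIRST(β) ≠ ∅ (with ε ∈ FIRST of a nullable right-hand side, so two nullable alternatives also conflict).

FIRST sets of the non-terminals at (or reachable through a nullable prefix from) the front of some alternative:
  FIRST(D) = { ',', '/' }
  FIRST(X) = { '/', ε }
  FIRST(S) = { ',', '/' }

Productions for S:
  S → D E D: FIRST = { ',', '/' }
  S → , E: FIRST = { ',' }
  S → X /: FIRST = { '/' }
Productions for E:
  E → X X: FIRST = { '/', ε }
  E → id , D: FIRST = { 'id' }
Productions for D:
  D → S id: FIRST = { ',', '/' }
  D → S E /: FIRST = { ',', '/' }
Productions for X:
  X → ε: FIRST = { ε }
  X → / S: FIRST = { '/' }

Conflict for S: S → D E D and S → , E
  Overlap: { ',' }
Conflict for S: S → D E D and S → X /
  Overlap: { '/' }
Conflict for D: D → S id and D → S E /
  Overlap: { ',', '/' }

Answer: Yes. S → D E D / S → ',' E on { ',' }; S → D E D / S → X '/' on { '/' }; D → S id / D → S E '/' on { ',', '/' }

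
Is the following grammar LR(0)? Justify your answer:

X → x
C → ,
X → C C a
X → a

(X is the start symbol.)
Augment with X' → X and build the canonical LR(0) collection (I0 = CLOSURE({[X' → . X]}), then GOTO on every symbol after a dot until no new states appear). It has 8 states:
  I0: { [C → . ,], [X → . C C a], [X → . a], [X → . x], [X' → . X] }  — shift
  I1: { [C → , .] }  — reduce
  I2: { [C → . ,], [X → C . C a] }  — shift
  I3: { [X' → X .] }  — accept
  I4: { [X → a .] }  — reduce
  I5: { [X → x .] }  — reduce
  I6: { [X → C C . a] }  — shift
  I7: { [X → C C a .] }  — reduce

Every state is either a pure shift/goto state or contains exactly one complete item and nothing to shift — no conflicts. The grammar is LR(0).

Answer: Yes, the grammar is LR(0)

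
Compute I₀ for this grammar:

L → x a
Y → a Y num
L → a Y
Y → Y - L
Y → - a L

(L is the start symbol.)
{ [L → . a Y], [L → . x a], [L' → . L] }

First, augment the grammar with L' → L
I₀ = CLOSURE({ [L' → . L] }):
  [L' → . L] has the dot before L: add [L → . x a], [L → . a Y]
No further items can be added.

I₀ = { [L → . a Y], [L → . x a], [L' → . L] }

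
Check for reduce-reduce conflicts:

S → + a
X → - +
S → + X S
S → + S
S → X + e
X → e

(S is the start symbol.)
A reduce-reduce conflict occurs when an LR(0) state has two complete items [A → α .] and [B → β .] — both call for a reduction, and with no lookahead the parser cannot choose between them.

Augment with S' → S and build the canonical LR(0) collection (I0 = CLOSURE({[S' → . S]}), then GOTO on every symbol after a dot until no new states appear). It has 15 states:
  I0: { [S → . + S], [S → . + X S], [S → . + a], [S → . X + e], [S' → . S], [X → . - +], [X → . e] }  — shift
  I1: { [S → + . S], [S → + . X S], [S → + . a], [S → . + S], [S → . + X S], [S → . + a], [S → . X + e], [X → . - +], [X → . e] }  — shift
  I2: { [X → - . +] }  — shift
  I3: { [S' → S .] }  — accept
  I4: { [S → X . + e] }  — shift
  I5: { [X → e .] }  — reduce
  I6: { [S → X + . e] }  — shift
  I7: { [S → X + e .] }  — reduce
  I8: { [X → - + .] }  — reduce
  I9: { [S → + S .] }  — reduce
  I10: { [S → + X . S], [S → . + S], [S → . + X S], [S → . + a], [S → . X + e], [S → X . + e], [X → . - +], [X → . e] }  — shift
  I11: { [S → + a .] }  — reduce
  I12: { [S → + . S], [S → + . X S], [S → + . a], [S → . + S], [S → . + X S], [S → . + a], [S → . X + e], [S → X + . e], [X → . - +], [X → . e] }  — shift
  I13: { [S → + X S .] }  — reduce
  I14: { [S → X + e .], [X → e .] }  — 2 reduces

I14 contains complete items [S → X + e .], [X → e .] — reduce-reduce conflict.

Answer: Yes — I14: [S → X + e .] vs [X → e .]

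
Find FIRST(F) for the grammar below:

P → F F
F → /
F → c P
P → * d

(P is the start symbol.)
{ '/', 'c' }

To compute FIRST(F), examine every production with F on the left-hand side, reading each right-hand side left to right until a non-nullable symbol is reached.

From F → /:
  - '/' is a terminal: add '/' and stop
From F → c P:
  - c is a terminal: add 'c' and stop

Collecting: FIRST(F) = { '/', 'c' }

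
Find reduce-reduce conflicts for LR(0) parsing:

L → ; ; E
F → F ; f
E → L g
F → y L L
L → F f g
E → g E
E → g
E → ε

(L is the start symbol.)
Augment with L' → L and build the canonical LR(0) collection (I0 = CLOSURE({[L' → . L]}), then GOTO on every symbol after a dot until no new states appear). It has 17 states:
  I0: { [F → . F ; f], [F → . y L L], [L → . ; ; E], [L → . F f g], [L' → . L] }  — shift
  I1: { [L → ; . ; E] }  — shift
  I2: { [F → F . ; f], [L → F . f g] }  — shift
  I3: { [L' → L .] }  — accept
  I4: { [F → . F ; f], [F → . y L L], [F → y . L L], [L → . ; ; E], [L → . F f g] }  — shift
  I5: { [F → . F ; f], [F → . y L L], [F → y L . L], [L → . ; ; E], [L → . F f g] }  — shift
  I6: { [F → y L L .] }  — reduce
  I7: { [F → F ; . f] }  — shift
  I8: { [L → F f . g] }  — shift
  I9: { [L → F f g .] }  — reduce
  I10: { [F → F ; f .] }  — reduce
  I11: { [E → . L g], [E → . g E], [E → . g], [E → .], [F → . F ; f], [F → . y L L], [L → . ; ; E], [L → . F f g], [L → ; ; . E] }  — shift, reduce
  I12: { [L → ; ; E .] }  — reduce
  I13: { [E → L . g] }  — shift
  I14: { [E → . L g], [E → . g E], [E → . g], [E → .], [E → g . E], [E → g .], [F → . F ; f], [F → . y L L], [L → . ; ; E], [L → . F f g] }  — shift, 2 reduces
  I15: { [E → g E .] }  — reduce
  I16: { [E → L g .] }  — reduce

I14 contains complete items [E → .], [E → g .] — reduce-reduce conflict.

Answer: Yes — I14: [E → .] vs [E → g .]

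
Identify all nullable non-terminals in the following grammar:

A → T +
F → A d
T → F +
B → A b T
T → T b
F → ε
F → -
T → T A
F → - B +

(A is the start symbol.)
ε-productions: F → ε
So F is immediately nullable.
No further non-terminal can be added: every production for the remaining non-terminals contains a terminal or a non-nullable non-terminal.
Nullable = { 'F' }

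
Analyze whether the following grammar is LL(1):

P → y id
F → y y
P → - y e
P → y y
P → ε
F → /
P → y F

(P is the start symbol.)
Relevant sets:
  FOLLOW(P) = { $ }

For P:
  PREDICT(P → y id) = { 'y' }
  PREDICT(P → '-' y e) = { '-' }
  PREDICT(P → y y) = { 'y' }
  PREDICT(P → ε) = { $ }
  PREDICT(P → y F) = { 'y' }
For F:
  PREDICT(F → y y) = { 'y' }
  PREDICT(F → '/') = { '/' }

Conflict found: Predict set conflict for P: { 'y' }
The grammar is NOT LL(1).

Answer: No. Predict set conflict for P: { 'y' }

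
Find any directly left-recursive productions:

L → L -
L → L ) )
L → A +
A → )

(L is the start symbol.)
Direct left recursion occurs when N → N α for some non-terminal N (the right-hand side begins with the left-hand side itself).

L → L -: LEFT RECURSIVE (starts with L)
L → L ) ): LEFT RECURSIVE (starts with L)
L → A +: starts with A
A → ): starts with ')'

The grammar has direct left recursion on: L.

Answer: Yes, L is left-recursive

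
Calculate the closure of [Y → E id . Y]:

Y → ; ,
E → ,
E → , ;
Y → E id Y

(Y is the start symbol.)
{ [E → . , ;], [E → . ,], [Y → . ; ,], [Y → . E id Y], [Y → E id . Y] }

To compute CLOSURE, for each item [A → α.Bβ] where B is a non-terminal, add [B → .γ] for all productions B → γ; repeat for the newly added items until nothing changes.

Start with: [Y → E id . Y]
  [Y → E id . Y] has the dot before Y: add [Y → . ; ,], [Y → . E id Y]
  [Y → . E id Y] has the dot before E: add [E → . ,], [E → . , ;]
No further items can be added.

CLOSURE = { [E → . , ;], [E → . ,], [Y → . ; ,], [Y → . E id Y], [Y → E id . Y] }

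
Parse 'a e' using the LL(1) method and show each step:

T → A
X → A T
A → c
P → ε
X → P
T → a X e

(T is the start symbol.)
LL(1) parsing maintains a stack (initially the start symbol over $) and the input. At each step: if the stack top is a terminal, match it against the current input token; if it is a non-terminal N, replace it with the RHS of M[N, lookahead] (the unique production whose predict set contains the lookahead).

Stack is shown with the top on the left.

Stack    Input  Action
----------------------
T $      a e $  output T → a X e
a X e $  a e $  match 'a'
X e $    e $    output X → P
P e $    e $    output P → ε
e $      e $    match 'e'
$        $      accept

The string is accepted.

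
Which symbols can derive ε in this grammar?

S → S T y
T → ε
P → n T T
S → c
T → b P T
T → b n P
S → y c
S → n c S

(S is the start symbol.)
{ 'T' }

ε-productions: T → ε
So T is immediately nullable.
No further non-terminal can be added: every production for the remaining non-terminals contains a terminal or a non-nullable non-terminal.
Nullable = { 'T' }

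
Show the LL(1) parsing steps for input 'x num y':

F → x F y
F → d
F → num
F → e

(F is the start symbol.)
LL(1) parsing maintains a stack (initially the start symbol over $) and the input. At each step: if the stack top is a terminal, match it against the current input token; if it is a non-terminal N, replace it with the RHS of M[N, lookahead] (the unique production whose predict set contains the lookahead).

Stack is shown with the top on the left.

Stack    Input      Action
--------------------------
F $      x num y $  output F → x F y
x F y $  x num y $  match 'x'
F y $    num y $    output F → num
num y $  num y $    match 'num'
y $      y $        match 'y'
$        $          accept

The string is accepted.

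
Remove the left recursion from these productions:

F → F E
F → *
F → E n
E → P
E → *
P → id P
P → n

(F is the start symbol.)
F → * F'
F → E n F'
F' → E F'
F' → ε
E → P
E → *
P → id P
P → n

F is directly left-recursive. The standard transformation for
  A → A α₁ | ... | A α_m | β₁ | ... | β_n
is
  A  → β₁ A' | ... | β_n A'
  A' → α₁ A' | ... | α_m A' | ε

F → * becomes F → * F'
F → E n becomes F → E n F'
F → F E becomes F' → E F'
Add F' → ε

Productions for other non-terminals are unchanged:
  E → P
  E → *
  P → id P
  P → n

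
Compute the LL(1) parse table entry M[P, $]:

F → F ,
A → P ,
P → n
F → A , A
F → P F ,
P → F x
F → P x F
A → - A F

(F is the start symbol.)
Empty (error entry)

To find M[P, $], we find productions for P where $ is in the predict set (PREDICT(N → α) = (FIRST(α) \ {ε}) ∪ (FOLLOW(N) if α ⇒* ε)).

Relevant sets:
  FIRST(F) = { '-', 'n' }

P → n: PREDICT = { 'n' }
P → F x: PREDICT = { '-', 'n' }

M[P, $] is empty (no production applies)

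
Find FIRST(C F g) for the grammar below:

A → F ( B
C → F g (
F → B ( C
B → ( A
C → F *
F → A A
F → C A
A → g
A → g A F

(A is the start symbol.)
{ '(', 'g' }

FIRST sets of the non-terminals involved (from the grammar, by fixed-point iteration):
  FIRST(C) = { '(', 'g' }

To compute FIRST(C F g), process the symbols left to right:
Symbol C is a non-terminal. Add FIRST(C) \ {ε} = { '(', 'g' }
C is not nullable (ε ∉ FIRST(C)), so stop here.
FIRST(C F g) = { '(', 'g' }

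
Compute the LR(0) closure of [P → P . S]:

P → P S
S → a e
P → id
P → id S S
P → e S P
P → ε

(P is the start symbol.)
Start with: [P → P . S]
  [P → P . S] has the dot before S: add [S → . a e]
No further items can be added.

CLOSURE = { [P → P . S], [S → . a e] }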